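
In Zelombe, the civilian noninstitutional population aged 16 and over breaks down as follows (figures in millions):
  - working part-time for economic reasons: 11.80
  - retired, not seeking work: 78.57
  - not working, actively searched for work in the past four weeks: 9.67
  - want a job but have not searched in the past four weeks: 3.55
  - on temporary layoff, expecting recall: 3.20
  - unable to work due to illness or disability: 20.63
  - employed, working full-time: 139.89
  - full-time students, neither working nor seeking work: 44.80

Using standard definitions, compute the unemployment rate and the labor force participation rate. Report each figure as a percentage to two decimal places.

Employed = 11.80 + 139.89 = 151.69 million (anyone who worked, including part-time for economic reasons, counts as employed).
Unemployed = 9.67 + 3.20 = 12.87 million (jobless and actively searching, or on temporary layoff).
Labor force = 151.69 + 12.87 = 164.56 million.
Not in labor force = 78.57 + 3.55 + 20.63 + 44.80 = 147.55 million (those not working and not actively searching are outside the labor force — including those who want a job but have given up searching).
Civilian working-age population = 164.56 + 147.55 = 312.11 million.
Unemployment rate = 12.87 / 164.56 = 7.82%.
Labor force participation rate = 164.56 / 312.11 = 52.73%.

Unemployment rate ≈ 7.82%; labor force participation rate ≈ 52.73%.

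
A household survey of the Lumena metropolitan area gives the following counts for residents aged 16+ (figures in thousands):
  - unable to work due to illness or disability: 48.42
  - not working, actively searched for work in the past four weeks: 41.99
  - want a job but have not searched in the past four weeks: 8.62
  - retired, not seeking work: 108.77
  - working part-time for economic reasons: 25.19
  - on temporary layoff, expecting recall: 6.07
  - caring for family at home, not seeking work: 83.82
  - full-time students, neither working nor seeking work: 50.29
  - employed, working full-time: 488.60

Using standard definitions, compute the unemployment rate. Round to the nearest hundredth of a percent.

Unemployment rate ≈ 8.55%.

Employed = 25.19 + 488.60 = 513.79 thousand (anyone who worked, including part-time for economic reasons, counts as employed).
Unemployed = 41.99 + 6.07 = 48.06 thousand (jobless and actively searching, or on temporary layoff).
Labor force = 513.79 + 48.06 = 561.85 thousand.
Unemployment rate = 48.06 / 561.85 = 8.55%.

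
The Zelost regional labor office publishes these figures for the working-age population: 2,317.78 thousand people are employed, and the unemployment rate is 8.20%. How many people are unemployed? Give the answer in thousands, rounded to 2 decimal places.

About 207.03 thousand are unemployed.

Let U be the number unemployed. The labor force is E + U, and U/(E+U) = 0.0820.
So U = 0.0820 × 2,317.78 / (1 − 0.0820) = 190.0580 / 0.9180 ≈ 207.03 thousand.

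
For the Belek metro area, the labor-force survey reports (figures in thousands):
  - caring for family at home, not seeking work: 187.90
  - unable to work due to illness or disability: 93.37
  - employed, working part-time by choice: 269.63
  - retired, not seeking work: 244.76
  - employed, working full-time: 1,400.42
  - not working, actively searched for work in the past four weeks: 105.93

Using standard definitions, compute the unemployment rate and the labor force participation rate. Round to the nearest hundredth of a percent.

Employed = 269.63 + 1,400.42 = 1,670.05 thousand.
Unemployed = 105.93 thousand.
Labor force = 1,670.05 + 105.93 = 1,775.98 thousand.
Not in labor force = 187.90 + 93.37 + 244.76 = 526.03 thousand (those not working and not actively searching are outside the labor force).
Civilian working-age population = 1,775.98 + 526.03 = 2,302.01 thousand.
Unemployment rate = 105.93 / 1,775.98 = 5.96%.
Labor force participation rate = 1,775.98 / 2,302.01 = 77.15%.

Unemployment rate ≈ 5.96%; labor force participation rate ≈ 77.15%.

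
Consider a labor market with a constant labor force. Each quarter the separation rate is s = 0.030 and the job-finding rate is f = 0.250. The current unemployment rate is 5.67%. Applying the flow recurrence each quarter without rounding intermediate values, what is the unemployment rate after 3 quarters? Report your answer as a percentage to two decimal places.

Unemployment rate after three quarters ≈ 8.83%.

With a fixed labor force, u_{t+1} = u_t + s·(1−u_t) − f·u_t = u_t·(1−s−f) + s.
Here 1−s−f = 0.720 and s = 0.030.
u_1 = 0.056700 × 0.720 + 0.030 = 0.070824.
u_2 = 0.070824 × 0.720 + 0.030 = 0.080993.
u_3 = 0.080993 × 0.720 + 0.030 = 0.088315.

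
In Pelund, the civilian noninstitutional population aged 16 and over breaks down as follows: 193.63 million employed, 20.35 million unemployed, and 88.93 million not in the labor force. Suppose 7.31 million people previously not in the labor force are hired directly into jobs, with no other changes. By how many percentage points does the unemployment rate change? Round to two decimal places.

The unemployment rate changes by −0.31 percentage points.

Initially, labor force = 193.63 + 20.35 = 213.98 million, so u = 20.35/213.98 = 9.51%.
After the change, employed and labor force both rise by 7.31; unemployed unchanged → E = 200.94, U = 20.35, labor force = 221.29 million.
New unemployment rate = 20.35 / 221.29 = 9.20%.
Change = 9.20% − 9.51% = −0.31 percentage points.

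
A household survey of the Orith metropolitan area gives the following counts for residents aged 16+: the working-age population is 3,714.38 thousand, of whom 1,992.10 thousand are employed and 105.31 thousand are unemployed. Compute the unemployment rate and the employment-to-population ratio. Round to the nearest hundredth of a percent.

Unemployment rate ≈ 5.02%; employment-population ratio ≈ 53.63%.

Labor force = employed + unemployed = 1,992.10 + 105.31 = 2,097.41 thousand.
Unemployment rate = 105.31 / 2,097.41 = 5.02%.
Employment-population ratio = 1,992.10 / 3,714.38 = 53.63%.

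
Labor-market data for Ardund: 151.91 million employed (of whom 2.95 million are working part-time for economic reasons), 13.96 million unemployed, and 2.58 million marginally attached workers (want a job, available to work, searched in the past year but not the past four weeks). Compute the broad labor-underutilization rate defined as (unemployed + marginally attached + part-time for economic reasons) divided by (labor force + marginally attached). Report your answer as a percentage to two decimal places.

Broad underutilization rate ≈ 11.57%.

Labor force = 151.91 + 13.96 = 165.87 million.
Numerator = 13.96 + 2.58 + 2.95 = 19.49 million.
Denominator = 165.87 + 2.58 = 168.45 million.
Broad rate = 19.49 / 168.45 = 11.57%.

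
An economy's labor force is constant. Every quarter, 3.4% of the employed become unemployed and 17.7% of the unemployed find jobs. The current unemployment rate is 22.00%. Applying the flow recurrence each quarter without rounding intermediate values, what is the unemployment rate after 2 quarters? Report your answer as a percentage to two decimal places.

With a fixed labor force, u_{t+1} = u_t + s·(1−u_t) − f·u_t = u_t·(1−s−f) + s.
Here 1−s−f = 0.789 and s = 0.034.
u_1 = 0.220000 × 0.789 + 0.034 = 0.207580.
u_2 = 0.207580 × 0.789 + 0.034 = 0.197781.

Unemployment rate after two quarters ≈ 19.78%.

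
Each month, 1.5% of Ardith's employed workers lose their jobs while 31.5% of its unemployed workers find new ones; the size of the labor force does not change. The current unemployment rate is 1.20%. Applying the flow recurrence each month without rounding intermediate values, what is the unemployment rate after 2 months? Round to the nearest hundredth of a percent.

With a fixed labor force, u_{t+1} = u_t + s·(1−u_t) − f·u_t = u_t·(1−s−f) + s.
Here 1−s−f = 0.670 and s = 0.015.
u_1 = 0.012000 × 0.670 + 0.015 = 0.023040.
u_2 = 0.023040 × 0.670 + 0.015 = 0.030437.

Unemployment rate after two months ≈ 3.04%.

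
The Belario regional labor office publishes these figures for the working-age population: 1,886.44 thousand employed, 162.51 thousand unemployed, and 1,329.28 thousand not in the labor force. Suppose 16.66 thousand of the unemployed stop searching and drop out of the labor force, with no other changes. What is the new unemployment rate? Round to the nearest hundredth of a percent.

New unemployment rate ≈ 7.18%.

Initially, labor force = 1,886.44 + 162.51 = 2,048.95 thousand, so u = 162.51/2,048.95 = 7.93%.
After the change, unemployed and labor force both fall by 16.66 → E = 1,886.44, U = 145.85, labor force = 2,032.29 thousand.
New unemployment rate = 145.85 / 2,032.29 = 7.18%.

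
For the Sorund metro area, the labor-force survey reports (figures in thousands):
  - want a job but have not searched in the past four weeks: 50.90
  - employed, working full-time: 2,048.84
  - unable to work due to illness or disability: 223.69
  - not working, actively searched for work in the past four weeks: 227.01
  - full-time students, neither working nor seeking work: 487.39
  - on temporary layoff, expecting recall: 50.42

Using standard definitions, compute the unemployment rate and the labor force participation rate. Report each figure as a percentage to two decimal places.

Unemployment rate ≈ 11.93%; labor force participation rate ≈ 75.33%.

Employed = 2,048.84 thousand.
Unemployed = 227.01 + 50.42 = 277.43 thousand (jobless and actively searching, or on temporary layoff).
Labor force = 2,048.84 + 277.43 = 2,326.27 thousand.
Not in labor force = 50.90 + 223.69 + 487.39 = 761.98 thousand (those not working and not actively searching are outside the labor force — including those who want a job but have given up searching).
Civilian working-age population = 2,326.27 + 761.98 = 3,088.25 thousand.
Unemployment rate = 277.43 / 2,326.27 = 11.93%.
Labor force participation rate = 2,326.27 / 3,088.25 = 75.33%.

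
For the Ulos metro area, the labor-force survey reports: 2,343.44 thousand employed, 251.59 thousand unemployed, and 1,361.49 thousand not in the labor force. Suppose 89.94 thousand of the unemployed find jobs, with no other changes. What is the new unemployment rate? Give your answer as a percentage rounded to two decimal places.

Initially, labor force = 2,343.44 + 251.59 = 2,595.03 thousand, so u = 251.59/2,595.03 = 9.70%.
After the change, unemployed falls and employed rises by 89.94; labor force unchanged → E = 2,433.38, U = 161.65, labor force = 2,595.03 thousand.
New unemployment rate = 161.65 / 2,595.03 = 6.23%.

New unemployment rate ≈ 6.23%.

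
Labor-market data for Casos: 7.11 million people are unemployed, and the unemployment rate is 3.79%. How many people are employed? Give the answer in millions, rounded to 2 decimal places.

About 180.49 million are employed.

Labor force = U / u = 7.11 / 0.0379 ≈ 187.60 million.
Employed = labor force − unemployed = 187.60 − 7.11 = 180.49 million.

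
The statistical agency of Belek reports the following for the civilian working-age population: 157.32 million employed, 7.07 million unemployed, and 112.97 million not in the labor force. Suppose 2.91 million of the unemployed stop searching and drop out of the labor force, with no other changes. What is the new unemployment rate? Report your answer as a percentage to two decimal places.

Initially, labor force = 157.32 + 7.07 = 164.39 million, so u = 7.07/164.39 = 4.30%.
After the change, unemployed and labor force both fall by 2.91 → E = 157.32, U = 4.16, labor force = 161.48 million.
New unemployment rate = 4.16 / 161.48 = 2.58%.

New unemployment rate ≈ 2.58%.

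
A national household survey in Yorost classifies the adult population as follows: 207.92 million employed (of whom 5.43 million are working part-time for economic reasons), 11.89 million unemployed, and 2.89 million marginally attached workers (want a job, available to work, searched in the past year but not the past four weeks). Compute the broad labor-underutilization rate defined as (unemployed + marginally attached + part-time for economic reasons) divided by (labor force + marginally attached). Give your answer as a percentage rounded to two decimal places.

Broad underutilization rate ≈ 9.07%.

Labor force = 207.92 + 11.89 = 219.81 million.
Numerator = 11.89 + 2.89 + 5.43 = 20.21 million.
Denominator = 219.81 + 2.89 = 222.70 million.
Broad rate = 20.21 / 222.70 = 9.07%.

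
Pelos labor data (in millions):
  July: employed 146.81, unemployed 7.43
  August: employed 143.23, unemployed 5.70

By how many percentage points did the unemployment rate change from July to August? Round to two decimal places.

July: labor force = 146.81 + 7.43 = 154.24; u = 7.43/154.24 = 4.82%.
August: labor force = 143.23 + 5.70 = 148.93; u = 5.70/148.93 = 3.83%.
Change = 3.83% − 4.82% = −0.99 pp.

The unemployment rate changed by −0.99 percentage points.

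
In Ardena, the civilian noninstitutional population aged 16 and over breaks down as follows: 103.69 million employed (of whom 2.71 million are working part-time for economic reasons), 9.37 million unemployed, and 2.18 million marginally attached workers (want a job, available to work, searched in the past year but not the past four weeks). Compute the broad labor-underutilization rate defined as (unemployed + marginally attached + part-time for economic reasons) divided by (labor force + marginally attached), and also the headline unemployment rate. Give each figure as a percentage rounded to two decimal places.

Labor force = 103.69 + 9.37 = 113.06 million.
Numerator = 9.37 + 2.18 + 2.71 = 14.26 million.
Denominator = 113.06 + 2.18 = 115.24 million.
Broad rate = 14.26 / 115.24 = 12.37%.
Headline unemployment rate = 9.37 / 113.06 = 8.29%.

Broad underutilization rate ≈ 12.37%; headline unemployment rate ≈ 8.29%.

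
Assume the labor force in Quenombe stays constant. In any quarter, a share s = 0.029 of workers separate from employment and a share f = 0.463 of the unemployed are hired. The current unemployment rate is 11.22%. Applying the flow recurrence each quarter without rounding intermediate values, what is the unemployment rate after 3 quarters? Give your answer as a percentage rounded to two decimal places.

With a fixed labor force, u_{t+1} = u_t + s·(1−u_t) − f·u_t = u_t·(1−s−f) + s.
Here 1−s−f = 0.508 and s = 0.029.
u_1 = 0.112200 × 0.508 + 0.029 = 0.085998.
u_2 = 0.085998 × 0.508 + 0.029 = 0.072687.
u_3 = 0.072687 × 0.508 + 0.029 = 0.065925.

Unemployment rate after three quarters ≈ 6.59%.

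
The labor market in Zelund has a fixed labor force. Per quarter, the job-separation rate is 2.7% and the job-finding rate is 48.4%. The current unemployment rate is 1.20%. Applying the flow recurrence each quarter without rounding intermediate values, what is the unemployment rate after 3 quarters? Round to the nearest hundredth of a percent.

With a fixed labor force, u_{t+1} = u_t + s·(1−u_t) − f·u_t = u_t·(1−s−f) + s.
Here 1−s−f = 0.489 and s = 0.027.
u_1 = 0.012000 × 0.489 + 0.027 = 0.032868.
u_2 = 0.032868 × 0.489 + 0.027 = 0.043072.
u_3 = 0.043072 × 0.489 + 0.027 = 0.048062.

Unemployment rate after three quarters ≈ 4.81%.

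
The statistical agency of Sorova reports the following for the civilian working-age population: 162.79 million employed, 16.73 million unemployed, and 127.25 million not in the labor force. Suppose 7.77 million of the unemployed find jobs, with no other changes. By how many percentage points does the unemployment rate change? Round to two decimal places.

Initially, labor force = 162.79 + 16.73 = 179.52 million, so u = 16.73/179.52 = 9.32%.
After the change, unemployed falls and employed rises by 7.77; labor force unchanged → E = 170.56, U = 8.96, labor force = 179.52 million.
New unemployment rate = 8.96 / 179.52 = 4.99%.
Change = 4.99% − 9.32% = −4.33 percentage points.

The unemployment rate changes by −4.33 percentage points.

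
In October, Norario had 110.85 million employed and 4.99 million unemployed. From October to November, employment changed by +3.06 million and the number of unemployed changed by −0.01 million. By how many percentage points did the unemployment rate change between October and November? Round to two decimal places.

The unemployment rate changed by −0.12 percentage points.

October: labor force = 110.85 + 4.99 = 115.84; u = 4.99/115.84 = 4.31%.
November: labor force = 113.91 + 4.98 = 118.89; u = 4.98/118.89 = 4.19%.
Change = 4.19% − 4.31% = −0.12 pp.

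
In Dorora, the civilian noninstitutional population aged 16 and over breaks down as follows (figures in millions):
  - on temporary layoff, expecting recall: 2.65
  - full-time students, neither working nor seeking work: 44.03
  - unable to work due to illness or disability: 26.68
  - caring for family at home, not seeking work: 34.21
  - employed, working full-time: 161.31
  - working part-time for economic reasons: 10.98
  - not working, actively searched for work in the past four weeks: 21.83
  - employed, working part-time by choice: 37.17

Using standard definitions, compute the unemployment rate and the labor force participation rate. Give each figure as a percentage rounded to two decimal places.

Unemployment rate ≈ 10.46%; labor force participation rate ≈ 69.04%.

Employed = 161.31 + 10.98 + 37.17 = 209.46 million (anyone who worked, including part-time for economic reasons, counts as employed).
Unemployed = 2.65 + 21.83 = 24.48 million (jobless and actively searching, or on temporary layoff).
Labor force = 209.46 + 24.48 = 233.94 million.
Not in labor force = 44.03 + 26.68 + 34.21 = 104.92 million (those not working and not actively searching are outside the labor force).
Civilian working-age population = 233.94 + 104.92 = 338.86 million.
Unemployment rate = 24.48 / 233.94 = 10.46%.
Labor force participation rate = 233.94 / 338.86 = 69.04%.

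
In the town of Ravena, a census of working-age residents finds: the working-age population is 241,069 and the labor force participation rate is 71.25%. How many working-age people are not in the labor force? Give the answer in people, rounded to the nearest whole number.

Share not in the labor force = 1 − 0.7125 = 0.2875.
Not in labor force = 0.2875 × 241,069 ≈ 69,307.

About 69,307 are not in the labor force.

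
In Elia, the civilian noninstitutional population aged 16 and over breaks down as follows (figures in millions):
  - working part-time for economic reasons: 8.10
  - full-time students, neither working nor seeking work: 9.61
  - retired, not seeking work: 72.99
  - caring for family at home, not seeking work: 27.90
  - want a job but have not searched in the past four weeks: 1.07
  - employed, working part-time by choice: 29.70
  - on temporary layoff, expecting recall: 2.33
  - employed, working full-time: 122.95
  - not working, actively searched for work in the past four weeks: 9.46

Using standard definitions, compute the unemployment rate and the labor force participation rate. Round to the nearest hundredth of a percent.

Unemployment rate ≈ 6.83%; labor force participation rate ≈ 60.73%.

Employed = 8.10 + 29.70 + 122.95 = 160.75 million (anyone who worked, including part-time for economic reasons, counts as employed).
Unemployed = 2.33 + 9.46 = 11.79 million (jobless and actively searching, or on temporary layoff).
Labor force = 160.75 + 11.79 = 172.54 million.
Not in labor force = 9.61 + 72.99 + 27.90 + 1.07 = 111.57 million (those not working and not actively searching are outside the labor force — including those who want a job but have given up searching).
Civilian working-age population = 172.54 + 111.57 = 284.11 million.
Unemployment rate = 11.79 / 172.54 = 6.83%.
Labor force participation rate = 172.54 / 284.11 = 60.73%.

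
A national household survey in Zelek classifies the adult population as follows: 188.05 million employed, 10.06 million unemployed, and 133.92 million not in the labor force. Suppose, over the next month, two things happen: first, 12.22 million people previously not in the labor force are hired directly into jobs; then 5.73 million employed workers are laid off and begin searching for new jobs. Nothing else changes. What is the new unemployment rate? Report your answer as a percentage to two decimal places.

Initially, labor force = 188.05 + 10.06 = 198.11 million, so u = 10.06/198.11 = 5.08%.
After the first change, employed and labor force both rise by 12.22; unemployed unchanged → E = 200.27, U = 10.06, labor force = 210.33 million.
After the second change, employed falls and unemployed rises by 5.73; labor force unchanged → E = 194.54, U = 15.79, labor force = 210.33 million.
New unemployment rate = 15.79 / 210.33 = 7.51%.

New unemployment rate ≈ 7.51%.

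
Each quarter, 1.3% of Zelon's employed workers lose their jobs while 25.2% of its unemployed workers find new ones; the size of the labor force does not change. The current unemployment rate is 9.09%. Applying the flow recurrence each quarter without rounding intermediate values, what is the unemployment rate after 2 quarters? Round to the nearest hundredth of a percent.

Unemployment rate after two quarters ≈ 7.17%.

With a fixed labor force, u_{t+1} = u_t + s·(1−u_t) − f·u_t = u_t·(1−s−f) + s.
Here 1−s−f = 0.735 and s = 0.013.
u_1 = 0.090900 × 0.735 + 0.013 = 0.079811.
u_2 = 0.079811 × 0.735 + 0.013 = 0.071661.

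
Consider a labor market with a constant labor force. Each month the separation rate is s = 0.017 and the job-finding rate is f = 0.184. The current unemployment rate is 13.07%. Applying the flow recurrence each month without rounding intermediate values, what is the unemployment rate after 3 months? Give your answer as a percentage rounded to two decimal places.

Unemployment rate after three months ≈ 10.81%.

With a fixed labor force, u_{t+1} = u_t + s·(1−u_t) − f·u_t = u_t·(1−s−f) + s.
Here 1−s−f = 0.799 and s = 0.017.
u_1 = 0.130700 × 0.799 + 0.017 = 0.121429.
u_2 = 0.121429 × 0.799 + 0.017 = 0.114022.
u_3 = 0.114022 × 0.799 + 0.017 = 0.108104.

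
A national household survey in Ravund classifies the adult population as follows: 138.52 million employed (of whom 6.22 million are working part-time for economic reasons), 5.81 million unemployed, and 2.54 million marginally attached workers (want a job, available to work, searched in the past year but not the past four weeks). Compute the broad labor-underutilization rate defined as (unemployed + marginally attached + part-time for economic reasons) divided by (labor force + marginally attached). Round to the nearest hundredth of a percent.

Broad underutilization rate ≈ 9.92%.

Labor force = 138.52 + 5.81 = 144.33 million.
Numerator = 5.81 + 2.54 + 6.22 = 14.57 million.
Denominator = 144.33 + 2.54 = 146.87 million.
Broad rate = 14.57 / 146.87 = 9.92%.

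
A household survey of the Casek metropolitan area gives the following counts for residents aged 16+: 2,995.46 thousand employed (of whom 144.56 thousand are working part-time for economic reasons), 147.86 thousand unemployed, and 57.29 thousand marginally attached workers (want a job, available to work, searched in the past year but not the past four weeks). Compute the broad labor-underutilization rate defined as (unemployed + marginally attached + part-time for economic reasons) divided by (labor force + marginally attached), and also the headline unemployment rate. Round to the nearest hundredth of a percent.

Broad underutilization rate ≈ 10.93%; headline unemployment rate ≈ 4.70%.

Labor force = 2,995.46 + 147.86 = 3,143.32 thousand.
Numerator = 147.86 + 57.29 + 144.56 = 349.71 thousand.
Denominator = 3,143.32 + 57.29 = 3,200.61 thousand.
Broad rate = 349.71 / 3,200.61 = 10.93%.
Headline unemployment rate = 147.86 / 3,143.32 = 4.70%.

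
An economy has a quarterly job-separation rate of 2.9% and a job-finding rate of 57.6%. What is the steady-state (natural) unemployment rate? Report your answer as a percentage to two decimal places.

At steady state the flows balance: s·E = f·U, so U/(E+U) = s/(s+f).
u* = 2.9 / (2.9 + 57.6) = 2.9 / 60.50 = 4.79%.

Steady-state unemployment rate ≈ 4.79%.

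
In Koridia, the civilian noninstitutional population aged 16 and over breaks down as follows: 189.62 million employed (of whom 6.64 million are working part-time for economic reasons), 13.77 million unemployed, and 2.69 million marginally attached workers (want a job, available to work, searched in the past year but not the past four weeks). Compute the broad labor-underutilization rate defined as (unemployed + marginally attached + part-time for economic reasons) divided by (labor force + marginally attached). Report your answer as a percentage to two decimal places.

Broad underutilization rate ≈ 11.21%.

Labor force = 189.62 + 13.77 = 203.39 million.
Numerator = 13.77 + 2.69 + 6.64 = 23.10 million.
Denominator = 203.39 + 2.69 = 206.08 million.
Broad rate = 23.10 / 206.08 = 11.21%.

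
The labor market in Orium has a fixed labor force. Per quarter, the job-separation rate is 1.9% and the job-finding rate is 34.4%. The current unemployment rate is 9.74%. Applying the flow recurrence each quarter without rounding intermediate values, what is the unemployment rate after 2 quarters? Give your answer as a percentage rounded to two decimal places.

Unemployment rate after two quarters ≈ 7.06%.

With a fixed labor force, u_{t+1} = u_t + s·(1−u_t) − f·u_t = u_t·(1−s−f) + s.
Here 1−s−f = 0.637 and s = 0.019.
u_1 = 0.097400 × 0.637 + 0.019 = 0.081044.
u_2 = 0.081044 × 0.637 + 0.019 = 0.070625.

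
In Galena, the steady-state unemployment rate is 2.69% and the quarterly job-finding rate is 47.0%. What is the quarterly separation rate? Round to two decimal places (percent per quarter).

From u* = s/(s+f): s = u·f/(1−u).
s = 0.0269 × 47.0 / (1 − 0.0269) = 1.2643 / 0.9731 ≈ 1.30% per quarter.

Separation rate ≈ 1.30% per quarter.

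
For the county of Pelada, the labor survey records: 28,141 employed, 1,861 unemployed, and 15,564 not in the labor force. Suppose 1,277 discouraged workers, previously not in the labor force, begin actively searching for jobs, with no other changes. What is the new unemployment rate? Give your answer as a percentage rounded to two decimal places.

New unemployment rate ≈ 10.03%.

Initially, labor force = 28,141 + 1,861 = 30,002, so u = 1,861/30,002 = 6.20%.
After the change, unemployed and labor force both rise by 1,277 → E = 28,141, U = 3,138, labor force = 31,279.
New unemployment rate = 3,138 / 31,279 = 10.03%.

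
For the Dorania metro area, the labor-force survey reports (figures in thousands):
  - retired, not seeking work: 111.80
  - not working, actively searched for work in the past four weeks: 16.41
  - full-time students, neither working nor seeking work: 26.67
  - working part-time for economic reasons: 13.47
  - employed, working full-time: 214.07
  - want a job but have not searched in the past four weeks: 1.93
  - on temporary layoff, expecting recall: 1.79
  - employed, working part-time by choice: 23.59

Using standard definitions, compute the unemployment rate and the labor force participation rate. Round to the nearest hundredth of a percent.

Unemployment rate ≈ 6.76%; labor force participation rate ≈ 65.73%.

Employed = 13.47 + 214.07 + 23.59 = 251.13 thousand (anyone who worked, including part-time for economic reasons, counts as employed).
Unemployed = 16.41 + 1.79 = 18.20 thousand (jobless and actively searching, or on temporary layoff).
Labor force = 251.13 + 18.20 = 269.33 thousand.
Not in labor force = 111.80 + 26.67 + 1.93 = 140.40 thousand (those not working and not actively searching are outside the labor force — including those who want a job but have given up searching).
Civilian working-age population = 269.33 + 140.40 = 409.73 thousand.
Unemployment rate = 18.20 / 269.33 = 6.76%.
Labor force participation rate = 269.33 / 409.73 = 65.73%.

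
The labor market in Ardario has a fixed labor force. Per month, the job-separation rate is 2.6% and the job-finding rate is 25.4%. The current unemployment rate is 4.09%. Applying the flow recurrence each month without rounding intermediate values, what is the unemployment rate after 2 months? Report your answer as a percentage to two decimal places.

With a fixed labor force, u_{t+1} = u_t + s·(1−u_t) − f·u_t = u_t·(1−s−f) + s.
Here 1−s−f = 0.720 and s = 0.026.
u_1 = 0.040900 × 0.720 + 0.026 = 0.055448.
u_2 = 0.055448 × 0.720 + 0.026 = 0.065923.

Unemployment rate after two months ≈ 6.59%.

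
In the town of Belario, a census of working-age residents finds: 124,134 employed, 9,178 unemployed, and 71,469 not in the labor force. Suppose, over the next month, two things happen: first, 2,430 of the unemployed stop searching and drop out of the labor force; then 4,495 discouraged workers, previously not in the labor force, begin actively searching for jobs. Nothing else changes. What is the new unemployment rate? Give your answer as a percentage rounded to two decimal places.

New unemployment rate ≈ 8.30%.

Initially, labor force = 124,134 + 9,178 = 133,312, so u = 9,178/133,312 = 6.88%.
After the first change, unemployed and labor force both fall by 2,430 → E = 124,134, U = 6,748, labor force = 130,882.
After the second change, unemployed and labor force both rise by 4,495 → E = 124,134, U = 11,243, labor force = 135,377.
New unemployment rate = 11,243 / 135,377 = 8.30%.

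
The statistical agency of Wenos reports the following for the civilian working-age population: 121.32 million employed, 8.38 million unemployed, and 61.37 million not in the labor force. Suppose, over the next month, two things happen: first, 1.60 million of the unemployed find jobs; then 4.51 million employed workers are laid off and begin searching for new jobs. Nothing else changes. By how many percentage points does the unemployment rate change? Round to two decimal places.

The unemployment rate changes by +2.24 percentage points.

Initially, labor force = 121.32 + 8.38 = 129.70 million, so u = 8.38/129.70 = 6.46%.
After the first change, unemployed falls and employed rises by 1.60; labor force unchanged → E = 122.92, U = 6.78, labor force = 129.70 million.
After the second change, employed falls and unemployed rises by 4.51; labor force unchanged → E = 118.41, U = 11.29, labor force = 129.70 million.
New unemployment rate = 11.29 / 129.70 = 8.70%.
Change = 8.70% − 6.46% = +2.24 percentage points.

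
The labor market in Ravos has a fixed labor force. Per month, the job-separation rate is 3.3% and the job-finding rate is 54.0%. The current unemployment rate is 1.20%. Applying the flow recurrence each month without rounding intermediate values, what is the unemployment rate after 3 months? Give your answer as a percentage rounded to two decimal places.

Unemployment rate after three months ≈ 5.40%.

With a fixed labor force, u_{t+1} = u_t + s·(1−u_t) − f·u_t = u_t·(1−s−f) + s.
Here 1−s−f = 0.427 and s = 0.033.
u_1 = 0.012000 × 0.427 + 0.033 = 0.038124.
u_2 = 0.038124 × 0.427 + 0.033 = 0.049279.
u_3 = 0.049279 × 0.427 + 0.033 = 0.054042.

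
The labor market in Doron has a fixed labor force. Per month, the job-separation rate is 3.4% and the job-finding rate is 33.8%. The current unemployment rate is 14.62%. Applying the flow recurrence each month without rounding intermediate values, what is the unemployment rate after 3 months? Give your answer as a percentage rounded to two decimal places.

With a fixed labor force, u_{t+1} = u_t + s·(1−u_t) − f·u_t = u_t·(1−s−f) + s.
Here 1−s−f = 0.628 and s = 0.034.
u_1 = 0.146200 × 0.628 + 0.034 = 0.125814.
u_2 = 0.125814 × 0.628 + 0.034 = 0.113011.
u_3 = 0.113011 × 0.628 + 0.034 = 0.104971.

Unemployment rate after three months ≈ 10.50%.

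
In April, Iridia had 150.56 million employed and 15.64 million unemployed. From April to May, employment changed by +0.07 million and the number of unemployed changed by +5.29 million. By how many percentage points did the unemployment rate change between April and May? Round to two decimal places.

The unemployment rate changed by +2.79 percentage points.

April: labor force = 150.56 + 15.64 = 166.20; u = 15.64/166.20 = 9.41%.
May: labor force = 150.63 + 20.93 = 171.56; u = 20.93/171.56 = 12.20%.
Change = 12.20% − 9.41% = +2.79 pp.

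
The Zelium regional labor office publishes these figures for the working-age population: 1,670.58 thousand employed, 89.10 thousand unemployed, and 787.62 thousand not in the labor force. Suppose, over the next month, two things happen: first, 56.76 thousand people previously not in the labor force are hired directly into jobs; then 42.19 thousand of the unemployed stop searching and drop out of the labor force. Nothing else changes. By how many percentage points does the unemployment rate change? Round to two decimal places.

Initially, labor force = 1,670.58 + 89.10 = 1,759.68 thousand, so u = 89.10/1,759.68 = 5.06%.
After the first change, employed and labor force both rise by 56.76; unemployed unchanged → E = 1,727.34, U = 89.10, labor force = 1,816.44 thousand.
After the second change, unemployed and labor force both fall by 42.19 → E = 1,727.34, U = 46.91, labor force = 1,774.25 thousand.
New unemployment rate = 46.91 / 1,774.25 = 2.64%.
Change = 2.64% − 5.06% = −2.42 percentage points.

The unemployment rate changes by −2.42 percentage points.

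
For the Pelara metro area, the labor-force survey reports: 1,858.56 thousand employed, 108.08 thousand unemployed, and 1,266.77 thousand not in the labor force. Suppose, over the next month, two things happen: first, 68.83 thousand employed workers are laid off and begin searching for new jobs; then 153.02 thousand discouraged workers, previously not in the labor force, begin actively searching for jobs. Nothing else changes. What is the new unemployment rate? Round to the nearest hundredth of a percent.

New unemployment rate ≈ 15.57%.

Initially, labor force = 1,858.56 + 108.08 = 1,966.64 thousand, so u = 108.08/1,966.64 = 5.50%.
After the first change, employed falls and unemployed rises by 68.83; labor force unchanged → E = 1,789.73, U = 176.91, labor force = 1,966.64 thousand.
After the second change, unemployed and labor force both rise by 153.02 → E = 1,789.73, U = 329.93, labor force = 2,119.66 thousand.
New unemployment rate = 329.93 / 2,119.66 = 15.57%.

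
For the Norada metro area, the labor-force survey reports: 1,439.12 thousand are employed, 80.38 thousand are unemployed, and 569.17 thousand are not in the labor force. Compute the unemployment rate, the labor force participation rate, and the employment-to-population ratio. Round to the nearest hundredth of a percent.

Labor force = employed + unemployed = 1,439.12 + 80.38 = 1,519.50 thousand.
Working-age population = 1,519.50 + 569.17 = 2,088.67 thousand.
Unemployment rate = 80.38 / 1,519.50 = 5.29%.
Labor force participation rate = 1,519.50 / 2,088.67 = 72.75%.
Employment-population ratio = 1,439.12 / 2,088.67 = 68.90%.

Unemployment rate ≈ 5.29%; labor force participation rate ≈ 72.75%; employment-population ratio ≈ 68.90%.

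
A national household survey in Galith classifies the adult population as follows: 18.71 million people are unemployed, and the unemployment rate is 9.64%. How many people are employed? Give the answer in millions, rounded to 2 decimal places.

Labor force = U / u = 18.71 / 0.0964 ≈ 194.09 million.
Employed = labor force − unemployed = 194.09 − 18.71 = 175.38 million.

About 175.38 million are employed.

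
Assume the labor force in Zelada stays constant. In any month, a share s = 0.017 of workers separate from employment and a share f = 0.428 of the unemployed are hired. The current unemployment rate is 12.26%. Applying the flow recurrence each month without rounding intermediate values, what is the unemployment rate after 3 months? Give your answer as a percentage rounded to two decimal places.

Unemployment rate after three months ≈ 5.26%.

With a fixed labor force, u_{t+1} = u_t + s·(1−u_t) − f·u_t = u_t·(1−s−f) + s.
Here 1−s−f = 0.555 and s = 0.017.
u_1 = 0.122600 × 0.555 + 0.017 = 0.085043.
u_2 = 0.085043 × 0.555 + 0.017 = 0.064199.
u_3 = 0.064199 × 0.555 + 0.017 = 0.052630.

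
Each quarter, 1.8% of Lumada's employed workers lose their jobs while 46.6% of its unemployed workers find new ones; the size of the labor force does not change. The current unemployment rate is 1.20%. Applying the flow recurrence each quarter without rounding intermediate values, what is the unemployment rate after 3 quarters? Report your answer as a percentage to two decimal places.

Unemployment rate after three quarters ≈ 3.37%.

With a fixed labor force, u_{t+1} = u_t + s·(1−u_t) − f·u_t = u_t·(1−s−f) + s.
Here 1−s−f = 0.516 and s = 0.018.
u_1 = 0.012000 × 0.516 + 0.018 = 0.024192.
u_2 = 0.024192 × 0.516 + 0.018 = 0.030483.
u_3 = 0.030483 × 0.516 + 0.018 = 0.033729.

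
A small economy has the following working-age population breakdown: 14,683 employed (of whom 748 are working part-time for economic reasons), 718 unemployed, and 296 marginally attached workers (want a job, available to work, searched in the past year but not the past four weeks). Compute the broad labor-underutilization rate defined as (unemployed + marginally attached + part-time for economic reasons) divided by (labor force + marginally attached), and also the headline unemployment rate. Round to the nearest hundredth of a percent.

Labor force = 14,683 + 718 = 15,401.
Numerator = 718 + 296 + 748 = 1,762.
Denominator = 15,401 + 296 = 15,697.
Broad rate = 1,762 / 15,697 = 11.23%.
Headline unemployment rate = 718 / 15,401 = 4.66%.

Broad underutilization rate ≈ 11.23%; headline unemployment rate ≈ 4.66%.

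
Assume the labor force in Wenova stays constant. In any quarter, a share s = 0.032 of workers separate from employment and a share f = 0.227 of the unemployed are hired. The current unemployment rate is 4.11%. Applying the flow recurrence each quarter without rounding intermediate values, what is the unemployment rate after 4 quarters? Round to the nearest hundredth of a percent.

With a fixed labor force, u_{t+1} = u_t + s·(1−u_t) − f·u_t = u_t·(1−s−f) + s.
Here 1−s−f = 0.741 and s = 0.032.
u_1 = 0.041100 × 0.741 + 0.032 = 0.062455.
u_2 = 0.062455 × 0.741 + 0.032 = 0.078279.
u_3 = 0.078279 × 0.741 + 0.032 = 0.090005.
u_4 = 0.090005 × 0.741 + 0.032 = 0.098694.

Unemployment rate after four quarters ≈ 9.87%.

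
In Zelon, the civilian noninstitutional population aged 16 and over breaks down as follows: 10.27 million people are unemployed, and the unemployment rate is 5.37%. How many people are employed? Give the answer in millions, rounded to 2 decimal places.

Labor force = U / u = 10.27 / 0.0537 ≈ 191.25 million.
Employed = labor force − unemployed = 191.25 − 10.27 = 180.98 million.

About 180.98 million are employed.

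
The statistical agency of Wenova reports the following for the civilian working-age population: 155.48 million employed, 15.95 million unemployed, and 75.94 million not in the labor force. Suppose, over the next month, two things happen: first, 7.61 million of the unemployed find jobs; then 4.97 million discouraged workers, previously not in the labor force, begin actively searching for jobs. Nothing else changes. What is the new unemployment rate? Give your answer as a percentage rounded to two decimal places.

New unemployment rate ≈ 7.55%.

Initially, labor force = 155.48 + 15.95 = 171.43 million, so u = 15.95/171.43 = 9.30%.
After the first change, unemployed falls and employed rises by 7.61; labor force unchanged → E = 163.09, U = 8.34, labor force = 171.43 million.
After the second change, unemployed and labor force both rise by 4.97 → E = 163.09, U = 13.31, labor force = 176.40 million.
New unemployment rate = 13.31 / 176.40 = 7.55%.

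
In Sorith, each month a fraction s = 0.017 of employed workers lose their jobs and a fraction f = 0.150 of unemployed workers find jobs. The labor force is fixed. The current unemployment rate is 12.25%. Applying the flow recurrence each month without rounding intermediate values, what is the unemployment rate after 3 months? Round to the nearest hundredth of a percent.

With a fixed labor force, u_{t+1} = u_t + s·(1−u_t) − f·u_t = u_t·(1−s−f) + s.
Here 1−s−f = 0.833 and s = 0.017.
u_1 = 0.122500 × 0.833 + 0.017 = 0.119042.
u_2 = 0.119042 × 0.833 + 0.017 = 0.116162.
u_3 = 0.116162 × 0.833 + 0.017 = 0.113763.

Unemployment rate after three months ≈ 11.38%.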